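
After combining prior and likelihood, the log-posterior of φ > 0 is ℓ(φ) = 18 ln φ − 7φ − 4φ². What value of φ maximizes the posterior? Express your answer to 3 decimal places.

ℓ'(φ) = 18/φ − 7 − 8φ. Setting this to zero and multiplying by φ: 8φ² + 7φ − 18 = 0.
φ = (−7 + √(7² + 4·8·18)) / (2·8) = (−7 + √625) / 16 = (−7 + 25)/16 = 9/8.
ℓ''(φ) = −18/φ² − 8 < 0, confirming a maximum.

φ̂_MAP = 1.125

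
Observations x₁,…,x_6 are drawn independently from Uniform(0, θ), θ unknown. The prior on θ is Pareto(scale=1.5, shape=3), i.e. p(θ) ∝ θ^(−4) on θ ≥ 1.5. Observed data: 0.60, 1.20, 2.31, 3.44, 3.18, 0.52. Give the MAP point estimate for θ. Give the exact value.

The Uniform(0, θ) likelihood is θ^(−n) for θ ≥ max(xᵢ), zero otherwise. Here max(xᵢ) = 3.44.
Posterior ∝ θ^(−4) · θ^(−6) = θ^(−10) on θ ≥ max(1.5, 3.44) = 3.44.
This density is strictly decreasing in θ, so the posterior mode lies at the lower boundary of the support.

θ̂_MAP = 3.44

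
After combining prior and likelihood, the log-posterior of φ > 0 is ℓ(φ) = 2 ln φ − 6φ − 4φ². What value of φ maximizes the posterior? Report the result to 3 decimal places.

ℓ'(φ) = 2/φ − 6 − 8φ. Setting this to zero and multiplying by φ: 8φ² + 6φ − 2 = 0.
φ = (−6 + √(6² + 4·8·2)) / (2·8) = (−6 + √100) / 16 = (−6 + 10)/16 = 1/4.
ℓ''(φ) = −2/φ² − 8 < 0, confirming a maximum.

φ̂_MAP = 0.250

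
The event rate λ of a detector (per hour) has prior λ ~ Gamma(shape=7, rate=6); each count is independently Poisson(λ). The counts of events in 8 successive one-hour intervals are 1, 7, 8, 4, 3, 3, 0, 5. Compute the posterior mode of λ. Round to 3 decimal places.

Σxᵢ = 1+7+8+4+3+3+0+5 = 31, with n = 8.
Posterior ∝ λ^6e^(−6λ) · λ^31e^(−8λ) = λ^37e^(−14λ), i.e. Gamma(shape=38, rate=14).
The mode of a Gamma(a, b) with a ≥ 1 (shape–rate) is (a−1)/b = 37/14 ≈ 2.643.

λ̂_MAP = 2.643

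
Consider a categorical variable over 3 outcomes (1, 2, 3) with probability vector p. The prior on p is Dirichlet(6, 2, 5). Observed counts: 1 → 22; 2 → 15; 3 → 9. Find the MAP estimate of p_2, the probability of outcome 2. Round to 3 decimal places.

The posterior is Dirichlet(αᵢ + nᵢ) = Dirichlet(28, 17, 14).
For a Dirichlet(a₁,…,a_K) with all aᵢ > 1, the mode has j-th component (aⱼ − 1)/(Σaᵢ − K).
Here Σaᵢ = 59 and K = 3, so p_2 = (17 − 1)/(59 − 3) = 16/56 ≈ 0.286.

MAP estimate: 0.286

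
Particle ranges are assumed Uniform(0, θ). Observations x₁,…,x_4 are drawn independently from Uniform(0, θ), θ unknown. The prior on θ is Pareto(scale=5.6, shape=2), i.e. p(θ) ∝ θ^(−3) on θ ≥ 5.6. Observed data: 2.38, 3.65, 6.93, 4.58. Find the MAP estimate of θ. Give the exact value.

The Uniform(0, θ) likelihood is θ^(−n) for θ ≥ max(xᵢ), zero otherwise. Here max(xᵢ) = 6.93.
Posterior ∝ θ^(−3) · θ^(−4) = θ^(−7) on θ ≥ max(5.6, 6.93) = 6.93.
This density is strictly decreasing in θ, so the posterior mode lies at the lower boundary of the support.

θ̂_MAP = 6.93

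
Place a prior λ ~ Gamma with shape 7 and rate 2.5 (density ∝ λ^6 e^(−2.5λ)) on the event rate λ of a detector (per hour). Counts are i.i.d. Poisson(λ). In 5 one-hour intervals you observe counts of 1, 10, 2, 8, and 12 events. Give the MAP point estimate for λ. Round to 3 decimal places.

Σxᵢ = 1+10+2+8+12 = 33, with n = 5.
Posterior ∝ λ^6e^(−2.5λ) · λ^33e^(−5λ) = λ^39e^(−7.5λ), i.e. Gamma(shape=40, rate=7.5).
The mode of a Gamma(a, b) with a ≥ 1 (shape–rate) is (a−1)/b = 39/7.5 ≈ 5.200.

λ̂_MAP = 5.200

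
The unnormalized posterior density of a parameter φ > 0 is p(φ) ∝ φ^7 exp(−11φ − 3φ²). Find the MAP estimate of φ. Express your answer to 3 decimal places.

φ̂_MAP = 0.500

ℓ'(φ) = 7/φ − 11 − 6φ. Setting this to zero and multiplying by φ: 6φ² + 11φ − 7 = 0.
φ = (−11 + √(11² + 4·6·7)) / (2·6) = (−11 + √289) / 12 = (−11 + 17)/12 = 1/2.
ℓ''(φ) = −7/φ² − 6 < 0, confirming a maximum.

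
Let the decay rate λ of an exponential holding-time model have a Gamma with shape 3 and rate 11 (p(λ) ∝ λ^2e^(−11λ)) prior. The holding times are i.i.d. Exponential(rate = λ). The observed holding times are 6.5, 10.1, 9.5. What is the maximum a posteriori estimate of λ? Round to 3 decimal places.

The Exponential(rate=λ) likelihood is ∝ λ^n e^(−λΣtᵢ). Here n = 3 and Σtᵢ = 6.5 + 10.1 + 9.5 = 26.1.
Posterior ∝ λ^2e^(−11λ) · λ^3e^(−26.1λ) = λ^5e^(−37.1λ), i.e. Gamma(6, 37.1).
Mode = (a−1)/b = 5/37.1 ≈ 0.135.

λ̂_MAP = 0.135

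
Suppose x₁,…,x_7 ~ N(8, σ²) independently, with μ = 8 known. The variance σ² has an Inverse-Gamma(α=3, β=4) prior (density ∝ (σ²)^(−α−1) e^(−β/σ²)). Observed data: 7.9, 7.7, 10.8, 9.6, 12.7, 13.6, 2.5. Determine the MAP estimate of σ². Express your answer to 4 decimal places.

Sum of squared deviations about the known mean: SS = (7.9−8)² + (7.7−8)² + (10.8−8)² + (9.6−8)² + (12.7−8)² + (13.6−8)² + (2.5−8)² = 94.2.
The Normal likelihood contributes (σ²)^(−n/2) exp(−SS/(2σ²)), so the posterior is Inverse-Gamma(α + n/2, β + SS/2) = Inverse-Gamma(6.5, 51.1).
The mode of Inverse-Gamma(a, b) is b/(a+1) = 51.1/7.5 ≈ 6.8133.

σ̂²_MAP = 6.8133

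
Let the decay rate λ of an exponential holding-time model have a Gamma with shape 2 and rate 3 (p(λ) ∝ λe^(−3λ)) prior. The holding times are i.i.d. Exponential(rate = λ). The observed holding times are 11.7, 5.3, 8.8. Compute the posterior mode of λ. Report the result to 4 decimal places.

The Exponential(rate=λ) likelihood is ∝ λ^n e^(−λΣtᵢ). Here n = 3 and Σtᵢ = 11.7 + 5.3 + 8.8 = 25.8.
Posterior ∝ λe^(−3λ) · λ^3e^(−25.8λ) = λ^4e^(−28.8λ), i.e. Gamma(5, 28.8).
Mode = (a−1)/b = 4/28.8 ≈ 0.1389.

λ̂_MAP = 0.1389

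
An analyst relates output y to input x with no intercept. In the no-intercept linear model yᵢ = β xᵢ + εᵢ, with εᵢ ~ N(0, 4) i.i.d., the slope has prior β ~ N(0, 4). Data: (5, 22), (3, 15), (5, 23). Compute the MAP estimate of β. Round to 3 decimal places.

log p(β | y) = −Σ(yᵢ − βxᵢ)²/(2·4) − β²/(2·4) + const.
Setting the derivative to zero: Σxᵢ(yᵢ − βxᵢ)/4 − β/4 = 0, so β = Σxᵢyᵢ / (Σxᵢ² + σ²/τ²).
Σxᵢyᵢ = 5·22 + 3·15 + 5·23 = 270; Σxᵢ² = 59; σ²/τ² = 1.
β̂_MAP = 270 / (59 + 1) = 270/60 ≈ 4.500.

β̂_MAP = 4.500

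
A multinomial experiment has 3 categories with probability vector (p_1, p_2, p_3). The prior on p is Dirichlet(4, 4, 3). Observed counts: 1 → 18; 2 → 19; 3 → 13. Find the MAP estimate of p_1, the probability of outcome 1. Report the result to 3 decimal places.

The posterior is Dirichlet(αᵢ + nᵢ) = Dirichlet(22, 23, 16).
For a Dirichlet(a₁,…,a_K) with all aᵢ > 1, the mode has j-th component (aⱼ − 1)/(Σaᵢ − K).
Here Σaᵢ = 61 and K = 3, so p_1 = (22 − 1)/(61 − 3) = 21/58 ≈ 0.362.

MAP estimate: 0.362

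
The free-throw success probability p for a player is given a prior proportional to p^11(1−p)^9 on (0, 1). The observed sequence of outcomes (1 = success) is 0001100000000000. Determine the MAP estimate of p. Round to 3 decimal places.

p̂_MAP = 0.361

The prior density ∝ p^11(1−p)^9 is the kernel of Beta(12, 10).
Data: 2 successes in 16 trials (from the sequence). The binomial likelihood contributes p^2(1−p)^14, so the posterior is Beta(12+2, 10+14) = Beta(14, 24).
For Beta(a, b) with a, b > 1 the mode is (a−1)/(a+b−2) = 13/36 ≈ 0.361.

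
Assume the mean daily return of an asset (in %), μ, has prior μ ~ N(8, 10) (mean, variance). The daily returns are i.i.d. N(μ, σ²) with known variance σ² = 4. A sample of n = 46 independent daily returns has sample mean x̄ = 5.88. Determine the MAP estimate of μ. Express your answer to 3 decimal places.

n = 46, x̄ = 5.88.
For a Normal prior and Normal likelihood with known variance, the posterior is Normal; its mode equals its mean, the precision-weighted average.
Prior precision 1/σ₀² = 1/10 = 0.1; data precision n/σ² = 46/4 = 11.5.
μ̂ = (0.1·8 + 11.5·5.88) / (0.1 + 11.5) = 68.42/11.6 = 3421/580 ≈ 5.898.

μ̂_MAP = 5.898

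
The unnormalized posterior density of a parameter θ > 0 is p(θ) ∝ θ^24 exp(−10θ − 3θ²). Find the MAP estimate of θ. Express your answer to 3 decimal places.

ℓ'(θ) = 24/θ − 10 − 6θ. Setting this to zero and multiplying by θ: 6θ² + 10θ − 24 = 0.
θ = (−10 + √(10² + 4·6·24)) / (2·6) = (−10 + √676) / 12 = (−10 + 26)/12 = 4/3.
ℓ''(θ) = −24/θ² − 6 < 0, confirming a maximum.

θ̂_MAP = 1.333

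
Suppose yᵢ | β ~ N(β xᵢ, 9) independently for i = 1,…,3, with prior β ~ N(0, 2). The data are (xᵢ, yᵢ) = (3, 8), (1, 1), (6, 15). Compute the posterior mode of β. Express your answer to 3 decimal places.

β̂_MAP = 2.277

log p(β | y) = −Σ(yᵢ − βxᵢ)²/(2·9) − β²/(2·2) + const.
Setting the derivative to zero: Σxᵢ(yᵢ − βxᵢ)/9 − β/2 = 0, so β = Σxᵢyᵢ / (Σxᵢ² + σ²/τ²).
Σxᵢyᵢ = 3·8 + 1·1 + 6·15 = 115; Σxᵢ² = 46; σ²/τ² = 4.5.
β̂_MAP = 115 / (46 + 4.5) = 115/50.5 ≈ 2.277.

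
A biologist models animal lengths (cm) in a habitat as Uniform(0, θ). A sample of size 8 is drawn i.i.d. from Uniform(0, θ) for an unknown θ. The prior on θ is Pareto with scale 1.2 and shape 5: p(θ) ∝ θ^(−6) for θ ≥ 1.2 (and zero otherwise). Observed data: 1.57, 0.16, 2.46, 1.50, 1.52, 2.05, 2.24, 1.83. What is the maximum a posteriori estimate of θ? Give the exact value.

The Uniform(0, θ) likelihood is θ^(−n) for θ ≥ max(xᵢ), zero otherwise. Here max(xᵢ) = 2.46.
Posterior ∝ θ^(−6) · θ^(−8) = θ^(−14) on θ ≥ max(1.2, 2.46) = 2.46.
This density is strictly decreasing in θ, so the posterior mode lies at the lower boundary of the support.

θ̂_MAP = 2.46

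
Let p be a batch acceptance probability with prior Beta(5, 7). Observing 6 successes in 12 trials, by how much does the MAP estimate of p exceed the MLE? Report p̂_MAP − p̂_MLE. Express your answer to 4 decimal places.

Posterior is Beta(11, 13); MAP = (11−1)/(24−2) = 10/22 ≈ 0.45455.
MLE ignores the prior: p̂_MLE = k/n = 6/12 ≈ 0.50000.
Difference = 10/22 − 6/12 = -1/22 ≈ -0.0455.

MAP − MLE = -0.0455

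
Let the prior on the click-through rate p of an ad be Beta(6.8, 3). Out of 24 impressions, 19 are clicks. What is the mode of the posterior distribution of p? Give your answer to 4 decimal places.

p̂_MAP = 0.7799

Prior: Beta(6.8, 3).
Data: 19 successes in 24 trials. The binomial likelihood contributes p^19(1−p)^5, so the posterior is Beta(6.8+19, 3+5) = Beta(25.8, 8).
For Beta(a, b) with a, b > 1 the mode is (a−1)/(a+b−2) = 24.8/31.8 ≈ 0.7799.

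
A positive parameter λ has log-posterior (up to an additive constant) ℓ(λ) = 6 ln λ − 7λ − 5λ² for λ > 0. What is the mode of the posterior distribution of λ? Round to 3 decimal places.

λ̂_MAP = 0.500

ℓ'(λ) = 6/λ − 7 − 10λ. Setting this to zero and multiplying by λ: 10λ² + 7λ − 6 = 0.
λ = (−7 + √(7² + 4·10·6)) / (2·10) = (−7 + √289) / 20 = (−7 + 17)/20 = 1/2.
ℓ''(λ) = −6/λ² − 10 < 0, confirming a maximum.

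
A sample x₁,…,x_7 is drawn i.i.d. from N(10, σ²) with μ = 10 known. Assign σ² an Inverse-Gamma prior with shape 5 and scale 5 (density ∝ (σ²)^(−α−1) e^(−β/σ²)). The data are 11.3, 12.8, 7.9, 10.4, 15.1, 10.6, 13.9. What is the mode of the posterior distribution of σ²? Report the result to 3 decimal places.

Sum of squared deviations about the known mean: SS = (11.3−10)² + (12.8−10)² + (7.9−10)² + (10.4−10)² + (15.1−10)² + (10.6−10)² + (13.9−10)² = 55.68.
The Normal likelihood contributes (σ²)^(−n/2) exp(−SS/(2σ²)), so the posterior is Inverse-Gamma(α + n/2, β + SS/2) = Inverse-Gamma(8.5, 32.84).
The mode of Inverse-Gamma(a, b) is b/(a+1) = 32.84/9.5 ≈ 3.457.

σ̂²_MAP = 3.457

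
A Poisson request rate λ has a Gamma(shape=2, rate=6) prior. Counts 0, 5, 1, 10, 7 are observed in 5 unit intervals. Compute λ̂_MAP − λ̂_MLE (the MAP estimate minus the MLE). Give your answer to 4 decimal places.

MAP − MLE = -2.4182

Σxᵢ = 23. Posterior is Gamma(25, 11); MAP = (25−1)/11 = 24/11 ≈ 2.18182.
MLE = x̄ = 23/5 ≈ 4.60000.
Difference = 24/11 − 23/5 = -133/55 ≈ -2.4182.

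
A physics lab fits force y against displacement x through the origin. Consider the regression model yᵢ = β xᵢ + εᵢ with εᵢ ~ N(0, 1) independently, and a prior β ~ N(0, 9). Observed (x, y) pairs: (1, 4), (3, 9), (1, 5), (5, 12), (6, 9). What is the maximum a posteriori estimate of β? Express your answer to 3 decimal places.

log p(β | y) = −Σ(yᵢ − βxᵢ)²/(2·1) − β²/(2·9) + const.
Setting the derivative to zero: Σxᵢ(yᵢ − βxᵢ)/1 − β/9 = 0, so β = Σxᵢyᵢ / (Σxᵢ² + σ²/τ²).
Σxᵢyᵢ = 1·4 + 3·9 + 1·5 + 5·12 + 6·9 = 150; Σxᵢ² = 72; σ²/τ² = 1/9.
β̂_MAP = 150 / (72 + 1/9) = 150/(649/9) = 1350/649 ≈ 2.080.

β̂_MAP = 2.080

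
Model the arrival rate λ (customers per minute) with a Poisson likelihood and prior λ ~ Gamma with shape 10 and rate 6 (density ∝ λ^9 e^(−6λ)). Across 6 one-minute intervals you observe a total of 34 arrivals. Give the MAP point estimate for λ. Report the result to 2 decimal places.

λ̂_MAP = 3.58

Σxᵢ = 34, n = 6.
Posterior ∝ λ^9e^(−6λ) · λ^34e^(−6λ) = λ^43e^(−12λ), i.e. Gamma(shape=44, rate=12).
The mode of a Gamma(a, b) with a ≥ 1 (shape–rate) is (a−1)/b = 43/12 ≈ 3.58.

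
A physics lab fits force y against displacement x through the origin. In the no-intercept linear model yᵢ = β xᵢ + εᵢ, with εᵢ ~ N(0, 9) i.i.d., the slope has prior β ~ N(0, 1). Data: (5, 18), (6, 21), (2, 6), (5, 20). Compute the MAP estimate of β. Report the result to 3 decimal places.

β̂_MAP = 3.313

log p(β | y) = −Σ(yᵢ − βxᵢ)²/(2·9) − β²/(2·1) + const.
Setting the derivative to zero: Σxᵢ(yᵢ − βxᵢ)/9 − β/1 = 0, so β = Σxᵢyᵢ / (Σxᵢ² + σ²/τ²).
Σxᵢyᵢ = 5·18 + 6·21 + 2·6 + 5·20 = 328; Σxᵢ² = 90; σ²/τ² = 9.
β̂_MAP = 328 / (90 + 9) = 328/99 ≈ 3.313.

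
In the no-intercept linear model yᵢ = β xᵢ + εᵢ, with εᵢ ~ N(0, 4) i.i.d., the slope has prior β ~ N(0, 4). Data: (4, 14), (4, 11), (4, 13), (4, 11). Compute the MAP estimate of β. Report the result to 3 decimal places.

log p(β | y) = −Σ(yᵢ − βxᵢ)²/(2·4) − β²/(2·4) + const.
Setting the derivative to zero: Σxᵢ(yᵢ − βxᵢ)/4 − β/4 = 0, so β = Σxᵢyᵢ / (Σxᵢ² + σ²/τ²).
Σxᵢyᵢ = 4·14 + 4·11 + 4·13 + 4·11 = 196; Σxᵢ² = 64; σ²/τ² = 1.
β̂_MAP = 196 / (64 + 1) = 196/65 ≈ 3.015.

β̂_MAP = 3.015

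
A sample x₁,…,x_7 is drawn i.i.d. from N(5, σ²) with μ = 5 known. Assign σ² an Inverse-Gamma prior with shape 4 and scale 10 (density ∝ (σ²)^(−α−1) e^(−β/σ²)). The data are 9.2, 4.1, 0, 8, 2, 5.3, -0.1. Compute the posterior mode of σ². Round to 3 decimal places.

Sum of squared deviations about the known mean: SS = (9.2−5)² + (4.1−5)² + (0−5)² + (8−5)² + (2−5)² + (5.3−5)² + (-0.1−5)² = 87.55.
The Normal likelihood contributes (σ²)^(−n/2) exp(−SS/(2σ²)), so the posterior is Inverse-Gamma(α + n/2, β + SS/2) = Inverse-Gamma(7.5, 53.775).
The mode of Inverse-Gamma(a, b) is b/(a+1) = 53.775/8.5 ≈ 6.326.

σ̂²_MAP = 6.326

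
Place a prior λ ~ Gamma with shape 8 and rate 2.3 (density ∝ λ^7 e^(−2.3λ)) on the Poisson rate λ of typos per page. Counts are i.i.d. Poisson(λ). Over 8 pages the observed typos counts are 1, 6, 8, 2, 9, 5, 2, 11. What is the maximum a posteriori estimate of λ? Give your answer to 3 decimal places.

λ̂_MAP = 4.951

Σxᵢ = 1+6+8+2+9+5+2+11 = 44, with n = 8.
Posterior ∝ λ^7e^(−2.3λ) · λ^44e^(−8λ) = λ^51e^(−10.3λ), i.e. Gamma(shape=52, rate=10.3).
The mode of a Gamma(a, b) with a ≥ 1 (shape–rate) is (a−1)/b = 51/10.3 ≈ 4.951.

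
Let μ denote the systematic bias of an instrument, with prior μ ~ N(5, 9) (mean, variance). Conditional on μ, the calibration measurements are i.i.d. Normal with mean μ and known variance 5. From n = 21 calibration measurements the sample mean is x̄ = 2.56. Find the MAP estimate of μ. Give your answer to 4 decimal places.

μ̂_MAP = 2.6229

n = 21, x̄ = 2.56.
For a Normal prior and Normal likelihood with known variance, the posterior is Normal; its mode equals its mean, the precision-weighted average.
Prior precision 1/σ₀² = 1/9; data precision n/σ² = 21/5 = 4.2.
μ̂ = ((1/9)·5 + 4.2·2.56) / (1/9 + 4.2) = (12721/1125)/(194/45) = 12721/4850 ≈ 2.6229.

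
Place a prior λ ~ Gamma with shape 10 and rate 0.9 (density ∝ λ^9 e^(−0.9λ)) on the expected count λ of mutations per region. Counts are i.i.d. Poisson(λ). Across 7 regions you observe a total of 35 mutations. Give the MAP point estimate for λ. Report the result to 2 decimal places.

λ̂_MAP = 5.57

Σxᵢ = 35, n = 7.
Posterior ∝ λ^9e^(−0.9λ) · λ^35e^(−7λ) = λ^44e^(−7.9λ), i.e. Gamma(shape=45, rate=7.9).
The mode of a Gamma(a, b) with a ≥ 1 (shape–rate) is (a−1)/b = 44/7.9 ≈ 5.57.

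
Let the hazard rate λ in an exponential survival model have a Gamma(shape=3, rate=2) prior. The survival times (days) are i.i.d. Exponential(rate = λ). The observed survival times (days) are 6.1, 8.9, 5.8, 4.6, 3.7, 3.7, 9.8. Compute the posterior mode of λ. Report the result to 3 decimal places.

The Exponential(rate=λ) likelihood is ∝ λ^n e^(−λΣtᵢ). Here n = 7 and Σtᵢ = 6.1 + 8.9 + 5.8 + 4.6 + 3.7 + 3.7 + 9.8 = 42.6.
Posterior ∝ λ^2e^(−2λ) · λ^7e^(−42.6λ) = λ^9e^(−44.6λ), i.e. Gamma(10, 44.6).
Mode = (a−1)/b = 9/44.6 ≈ 0.202.

λ̂_MAP = 0.202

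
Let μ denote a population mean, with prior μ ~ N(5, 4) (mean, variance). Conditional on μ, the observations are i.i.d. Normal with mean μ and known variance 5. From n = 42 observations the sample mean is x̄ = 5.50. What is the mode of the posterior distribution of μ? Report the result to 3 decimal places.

n = 42, x̄ = 5.50.
For a Normal prior and Normal likelihood with known variance, the posterior is Normal; its mode equals its mean, the precision-weighted average.
Prior precision 1/σ₀² = 1/4 = 0.25; data precision n/σ² = 42/5 = 8.4.
μ̂ = (0.25·5 + 8.4·5.5) / (0.25 + 8.4) = 47.45/8.65 = 949/173 ≈ 5.486.

μ̂_MAP = 5.486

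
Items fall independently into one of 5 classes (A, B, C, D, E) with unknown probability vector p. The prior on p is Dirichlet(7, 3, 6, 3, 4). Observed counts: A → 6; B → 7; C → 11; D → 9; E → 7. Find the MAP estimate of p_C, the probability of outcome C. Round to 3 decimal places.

The posterior is Dirichlet(αᵢ + nᵢ) = Dirichlet(13, 10, 17, 12, 11).
For a Dirichlet(a₁,…,a_K) with all aᵢ > 1, the mode has j-th component (aⱼ − 1)/(Σaᵢ − K).
Here Σaᵢ = 63 and K = 5, so p_C = (17 − 1)/(63 − 5) = 16/58 ≈ 0.276.

MAP estimate of p_C = 0.276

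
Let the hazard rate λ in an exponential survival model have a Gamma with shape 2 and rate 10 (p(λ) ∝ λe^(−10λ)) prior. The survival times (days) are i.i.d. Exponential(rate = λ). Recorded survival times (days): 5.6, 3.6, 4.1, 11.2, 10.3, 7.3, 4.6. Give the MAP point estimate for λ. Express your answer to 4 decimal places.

The Exponential(rate=λ) likelihood is ∝ λ^n e^(−λΣtᵢ). Here n = 7 and Σtᵢ = 5.6 + 3.6 + 4.1 + 11.2 + 10.3 + 7.3 + 4.6 = 46.7.
Posterior ∝ λe^(−10λ) · λ^7e^(−46.7λ) = λ^8e^(−56.7λ), i.e. Gamma(9, 56.7).
Mode = (a−1)/b = 8/56.7 ≈ 0.1411.

λ̂_MAP = 0.1411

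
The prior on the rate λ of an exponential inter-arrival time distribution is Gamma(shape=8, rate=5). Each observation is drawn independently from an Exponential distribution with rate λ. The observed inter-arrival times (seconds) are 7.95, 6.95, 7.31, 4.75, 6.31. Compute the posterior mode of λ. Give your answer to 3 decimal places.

λ̂_MAP = 0.314

The Exponential(rate=λ) likelihood is ∝ λ^n e^(−λΣtᵢ). Here n = 5 and Σtᵢ = 7.95 + 6.95 + 7.31 + 4.75 + 6.31 = 33.27.
Posterior ∝ λ^7e^(−5λ) · λ^5e^(−33.27λ) = λ^12e^(−38.27λ), i.e. Gamma(13, 38.27).
Mode = (a−1)/b = 12/38.27 ≈ 0.314.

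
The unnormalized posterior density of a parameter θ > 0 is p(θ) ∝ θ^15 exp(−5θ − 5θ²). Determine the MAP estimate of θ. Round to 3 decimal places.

θ̂_MAP = 1.000

ℓ'(θ) = 15/θ − 5 − 10θ. Setting this to zero and multiplying by θ: 10θ² + 5θ − 15 = 0.
θ = (−5 + √(5² + 4·10·15)) / (2·10) = (−5 + √625) / 20 = (−5 + 25)/20 = 1.
ℓ''(θ) = −15/θ² − 10 < 0, confirming a maximum.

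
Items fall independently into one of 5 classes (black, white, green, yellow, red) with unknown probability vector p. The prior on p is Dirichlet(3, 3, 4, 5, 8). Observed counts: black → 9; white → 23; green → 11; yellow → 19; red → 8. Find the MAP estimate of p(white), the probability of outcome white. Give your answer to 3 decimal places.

The posterior is Dirichlet(αᵢ + nᵢ) = Dirichlet(12, 26, 15, 24, 16).
For a Dirichlet(a₁,…,a_K) with all aᵢ > 1, the mode has j-th component (aⱼ − 1)/(Σaᵢ − K).
Here Σaᵢ = 93 and K = 5, so p(white) = (26 − 1)/(93 − 5) = 25/88 ≈ 0.284.

MAP estimate of p(white) = 0.284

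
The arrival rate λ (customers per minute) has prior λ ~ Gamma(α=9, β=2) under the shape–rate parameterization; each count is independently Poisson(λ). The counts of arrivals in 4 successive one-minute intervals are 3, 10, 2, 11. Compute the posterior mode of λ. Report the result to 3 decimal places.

Σxᵢ = 3+10+2+11 = 26, with n = 4.
Posterior ∝ λ^8e^(−2λ) · λ^26e^(−4λ) = λ^34e^(−6λ), i.e. Gamma(shape=35, rate=6).
The mode of a Gamma(a, b) with a ≥ 1 (shape–rate) is (a−1)/b = 34/6 ≈ 5.667.

λ̂_MAP = 5.667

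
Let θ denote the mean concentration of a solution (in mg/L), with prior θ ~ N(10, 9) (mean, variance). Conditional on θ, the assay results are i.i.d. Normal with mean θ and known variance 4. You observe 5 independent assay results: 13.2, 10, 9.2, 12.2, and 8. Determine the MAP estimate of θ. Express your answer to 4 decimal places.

n = 5; x̄ = (13.2 + 10 + 9.2 + 12.2 + 8)/5 = 52.6/5 = 10.52.
For a Normal prior and Normal likelihood with known variance, the posterior is Normal; its mode equals its mean, the precision-weighted average.
Prior precision 1/σ₀² = 1/9; data precision n/σ² = 5/4 = 1.25.
θ̂ = ((1/9)·10 + 1.25·10.52) / (1/9 + 1.25) = (2567/180)/(49/36) = 2567/245 ≈ 10.4776.

θ̂_MAP = 10.4776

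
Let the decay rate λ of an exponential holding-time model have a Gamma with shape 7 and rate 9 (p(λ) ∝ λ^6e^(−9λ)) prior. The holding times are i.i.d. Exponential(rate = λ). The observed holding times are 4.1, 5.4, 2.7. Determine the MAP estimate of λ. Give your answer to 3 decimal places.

λ̂_MAP = 0.425

The Exponential(rate=λ) likelihood is ∝ λ^n e^(−λΣtᵢ). Here n = 3 and Σtᵢ = 4.1 + 5.4 + 2.7 = 12.2.
Posterior ∝ λ^6e^(−9λ) · λ^3e^(−12.2λ) = λ^9e^(−21.2λ), i.e. Gamma(10, 21.2).
Mode = (a−1)/b = 9/21.2 ≈ 0.425.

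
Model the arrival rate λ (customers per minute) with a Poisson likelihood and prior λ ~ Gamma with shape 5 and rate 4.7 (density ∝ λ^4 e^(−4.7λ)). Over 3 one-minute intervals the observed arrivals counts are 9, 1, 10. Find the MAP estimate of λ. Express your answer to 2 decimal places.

λ̂_MAP = 3.12

Σxᵢ = 9+1+10 = 20, with n = 3.
Posterior ∝ λ^4e^(−4.7λ) · λ^20e^(−3λ) = λ^24e^(−7.7λ), i.e. Gamma(shape=25, rate=7.7).
The mode of a Gamma(a, b) with a ≥ 1 (shape–rate) is (a−1)/b = 24/7.7 ≈ 3.12.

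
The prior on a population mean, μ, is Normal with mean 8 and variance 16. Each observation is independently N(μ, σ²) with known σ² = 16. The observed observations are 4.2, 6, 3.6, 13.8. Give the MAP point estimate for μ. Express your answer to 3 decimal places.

μ̂_MAP = 7.120

n = 4; x̄ = (4.2 + 6 + 3.6 + 13.8)/4 = 27.6/4 = 6.9.
For a Normal prior and Normal likelihood with known variance, the posterior is Normal; its mode equals its mean, the precision-weighted average.
Prior precision 1/σ₀² = 1/16 = 0.0625; data precision n/σ² = 4/16 = 0.25.
μ̂ = (0.0625·8 + 0.25·6.9) / (0.0625 + 0.25) = 2.225/0.3125 = 7.120.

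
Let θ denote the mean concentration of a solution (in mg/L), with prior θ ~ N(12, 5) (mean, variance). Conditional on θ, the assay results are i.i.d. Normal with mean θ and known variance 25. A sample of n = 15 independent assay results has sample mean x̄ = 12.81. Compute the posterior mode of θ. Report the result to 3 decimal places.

θ̂_MAP = 12.608

n = 15, x̄ = 12.81.
For a Normal prior and Normal likelihood with known variance, the posterior is Normal; its mode equals its mean, the precision-weighted average.
Prior precision 1/σ₀² = 1/5 = 0.2; data precision n/σ² = 15/25 = 0.6.
θ̂ = (0.2·12 + 0.6·12.81) / (0.2 + 0.6) = 10.086/0.8 = 12.6075 ≈ 12.608.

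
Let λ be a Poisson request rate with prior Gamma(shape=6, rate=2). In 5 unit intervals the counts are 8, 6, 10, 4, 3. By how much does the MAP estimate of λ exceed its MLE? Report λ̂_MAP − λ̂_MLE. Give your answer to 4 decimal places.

Σxᵢ = 31. Posterior is Gamma(37, 7); MAP = (37−1)/7 = 36/7 ≈ 5.14286.
MLE = x̄ = 31/5 ≈ 6.20000.
Difference = 36/7 − 31/5 = -37/35 ≈ -1.0571.

MAP − MLE = -1.0571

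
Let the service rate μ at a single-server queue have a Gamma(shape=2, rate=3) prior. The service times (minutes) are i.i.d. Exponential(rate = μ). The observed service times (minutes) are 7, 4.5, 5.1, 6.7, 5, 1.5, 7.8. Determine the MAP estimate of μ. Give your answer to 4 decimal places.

The Exponential(rate=μ) likelihood is ∝ μ^n e^(−μΣtᵢ). Here n = 7 and Σtᵢ = 7 + 4.5 + 5.1 + 6.7 + 5 + 1.5 + 7.8 = 37.6.
Posterior ∝ μe^(−3μ) · μ^7e^(−37.6μ) = μ^8e^(−40.6μ), i.e. Gamma(9, 40.6).
Mode = (a−1)/b = 8/40.6 ≈ 0.1970.

μ̂_MAP = 0.1970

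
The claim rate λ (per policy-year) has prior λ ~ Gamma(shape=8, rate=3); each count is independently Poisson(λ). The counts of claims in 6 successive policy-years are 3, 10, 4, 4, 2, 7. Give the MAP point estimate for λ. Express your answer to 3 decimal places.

Σxᵢ = 3+10+4+4+2+7 = 30, with n = 6.
Posterior ∝ λ^7e^(−3λ) · λ^30e^(−6λ) = λ^37e^(−9λ), i.e. Gamma(shape=38, rate=9).
The mode of a Gamma(a, b) with a ≥ 1 (shape–rate) is (a−1)/b = 37/9 ≈ 4.111.

λ̂_MAP = 4.111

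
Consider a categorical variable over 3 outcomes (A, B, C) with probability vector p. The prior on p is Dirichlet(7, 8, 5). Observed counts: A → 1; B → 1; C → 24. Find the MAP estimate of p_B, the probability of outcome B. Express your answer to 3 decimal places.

MAP estimate of p_B = 0.186

The posterior is Dirichlet(αᵢ + nᵢ) = Dirichlet(8, 9, 29).
For a Dirichlet(a₁,…,a_K) with all aᵢ > 1, the mode has j-th component (aⱼ − 1)/(Σaᵢ − K).
Here Σaᵢ = 46 and K = 3, so p_B = (9 − 1)/(46 − 3) = 8/43 ≈ 0.186.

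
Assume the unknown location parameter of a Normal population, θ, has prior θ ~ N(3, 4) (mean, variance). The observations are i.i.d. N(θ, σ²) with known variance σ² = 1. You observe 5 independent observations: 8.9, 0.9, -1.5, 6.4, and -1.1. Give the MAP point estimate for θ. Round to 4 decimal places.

θ̂_MAP = 2.7333

n = 5; x̄ = (8.9 + 0.9 + (-1.5) + 6.4 + (-1.1))/5 = 13.6/5 = 2.72.
For a Normal prior and Normal likelihood with known variance, the posterior is Normal; its mode equals its mean, the precision-weighted average.
Prior precision 1/σ₀² = 1/4 = 0.25; data precision n/σ² = 5/1 = 5.
θ̂ = (0.25·3 + 5·2.72) / (0.25 + 5) = 14.35/5.25 = 41/15 ≈ 2.7333.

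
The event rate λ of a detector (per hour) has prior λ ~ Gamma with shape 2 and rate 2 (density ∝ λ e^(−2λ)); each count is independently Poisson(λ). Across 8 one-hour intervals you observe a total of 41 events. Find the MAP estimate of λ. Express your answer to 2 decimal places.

λ̂_MAP = 4.20

Σxᵢ = 41, n = 8.
Posterior ∝ λe^(−2λ) · λ^41e^(−8λ) = λ^42e^(−10λ), i.e. Gamma(shape=43, rate=10).
The mode of a Gamma(a, b) with a ≥ 1 (shape–rate) is (a−1)/b = 42/10 ≈ 4.20.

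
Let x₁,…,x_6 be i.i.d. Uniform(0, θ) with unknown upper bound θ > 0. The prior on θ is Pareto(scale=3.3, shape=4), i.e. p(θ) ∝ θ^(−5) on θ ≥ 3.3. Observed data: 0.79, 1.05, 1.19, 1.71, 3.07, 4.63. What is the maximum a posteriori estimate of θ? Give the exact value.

θ̂_MAP = 4.63

The Uniform(0, θ) likelihood is θ^(−n) for θ ≥ max(xᵢ), zero otherwise. Here max(xᵢ) = 4.63.
Posterior ∝ θ^(−5) · θ^(−6) = θ^(−11) on θ ≥ max(3.3, 4.63) = 4.63.
This density is strictly decreasing in θ, so the posterior mode lies at the lower boundary of the support.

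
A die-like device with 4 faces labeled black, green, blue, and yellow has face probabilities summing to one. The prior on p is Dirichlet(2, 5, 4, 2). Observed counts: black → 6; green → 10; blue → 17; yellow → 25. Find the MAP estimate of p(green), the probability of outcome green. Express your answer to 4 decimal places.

MAP estimate of p(green) = 0.2090

The posterior is Dirichlet(αᵢ + nᵢ) = Dirichlet(8, 15, 21, 27).
For a Dirichlet(a₁,…,a_K) with all aᵢ > 1, the mode has j-th component (aⱼ − 1)/(Σaᵢ − K).
Here Σaᵢ = 71 and K = 4, so p(green) = (15 − 1)/(71 − 4) = 14/67 ≈ 0.2090.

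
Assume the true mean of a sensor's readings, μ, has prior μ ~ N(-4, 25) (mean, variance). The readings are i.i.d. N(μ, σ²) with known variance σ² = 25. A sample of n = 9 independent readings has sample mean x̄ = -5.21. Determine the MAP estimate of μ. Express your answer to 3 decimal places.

μ̂_MAP = -5.089

n = 9, x̄ = -5.21.
For a Normal prior and Normal likelihood with known variance, the posterior is Normal; its mode equals its mean, the precision-weighted average.
Prior precision 1/σ₀² = 1/25 = 0.04; data precision n/σ² = 9/25 = 0.36.
μ̂ = (0.04·(-4) + 0.36·(-5.21)) / (0.04 + 0.36) = (-2.0356)/0.4 = -5.089.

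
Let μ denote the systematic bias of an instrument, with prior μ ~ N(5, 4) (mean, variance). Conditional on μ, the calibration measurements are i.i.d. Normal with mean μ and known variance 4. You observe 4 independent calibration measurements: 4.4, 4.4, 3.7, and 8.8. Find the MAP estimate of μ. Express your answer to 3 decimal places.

μ̂_MAP = 5.260

n = 4; x̄ = (4.4 + 4.4 + 3.7 + 8.8)/4 = 21.3/4 = 5.325.
For a Normal prior and Normal likelihood with known variance, the posterior is Normal; its mode equals its mean, the precision-weighted average.
Prior precision 1/σ₀² = 1/4 = 0.25; data precision n/σ² = 4/4 = 1.
μ̂ = (0.25·5 + 1·5.325) / (0.25 + 1) = 6.575/1.25 = 5.260.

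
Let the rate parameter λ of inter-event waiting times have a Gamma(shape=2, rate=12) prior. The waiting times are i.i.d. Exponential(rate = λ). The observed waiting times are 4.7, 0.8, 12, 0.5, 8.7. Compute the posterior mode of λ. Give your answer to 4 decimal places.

The Exponential(rate=λ) likelihood is ∝ λ^n e^(−λΣtᵢ). Here n = 5 and Σtᵢ = 4.7 + 0.8 + 12 + 0.5 + 8.7 = 26.7.
Posterior ∝ λe^(−12λ) · λ^5e^(−26.7λ) = λ^6e^(−38.7λ), i.e. Gamma(7, 38.7).
Mode = (a−1)/b = 6/38.7 ≈ 0.1550.

λ̂_MAP = 0.1550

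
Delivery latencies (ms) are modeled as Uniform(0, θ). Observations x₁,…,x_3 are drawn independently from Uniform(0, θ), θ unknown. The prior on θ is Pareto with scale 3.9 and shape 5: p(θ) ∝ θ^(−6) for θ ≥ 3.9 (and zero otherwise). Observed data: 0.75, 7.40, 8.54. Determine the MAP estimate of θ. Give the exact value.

θ̂_MAP = 8.54

The Uniform(0, θ) likelihood is θ^(−n) for θ ≥ max(xᵢ), zero otherwise. Here max(xᵢ) = 8.54.
Posterior ∝ θ^(−6) · θ^(−3) = θ^(−9) on θ ≥ max(3.9, 8.54) = 8.54.
This density is strictly decreasing in θ, so the posterior mode lies at the lower boundary of the support.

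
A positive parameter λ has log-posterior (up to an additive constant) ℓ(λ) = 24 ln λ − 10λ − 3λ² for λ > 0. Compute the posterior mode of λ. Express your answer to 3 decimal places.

ℓ'(λ) = 24/λ − 10 − 6λ. Setting this to zero and multiplying by λ: 6λ² + 10λ − 24 = 0.
λ = (−10 + √(10² + 4·6·24)) / (2·6) = (−10 + √676) / 12 = (−10 + 26)/12 = 4/3.
ℓ''(λ) = −24/λ² − 6 < 0, confirming a maximum.

λ̂_MAP = 1.333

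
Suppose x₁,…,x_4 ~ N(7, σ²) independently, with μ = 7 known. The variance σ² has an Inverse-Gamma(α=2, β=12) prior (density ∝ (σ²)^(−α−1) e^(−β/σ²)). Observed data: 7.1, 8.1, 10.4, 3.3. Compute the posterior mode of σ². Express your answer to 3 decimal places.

Sum of squared deviations about the known mean: SS = (7.1−7)² + (8.1−7)² + (10.4−7)² + (3.3−7)² = 26.47.
The Normal likelihood contributes (σ²)^(−n/2) exp(−SS/(2σ²)), so the posterior is Inverse-Gamma(α + n/2, β + SS/2) = Inverse-Gamma(4, 25.235).
The mode of Inverse-Gamma(a, b) is b/(a+1) = 25.235/5 ≈ 5.047.

σ̂²_MAP = 5.047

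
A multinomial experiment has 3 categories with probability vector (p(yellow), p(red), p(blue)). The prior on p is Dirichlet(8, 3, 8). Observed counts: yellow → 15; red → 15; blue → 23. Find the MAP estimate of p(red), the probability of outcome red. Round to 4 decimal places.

MAP estimate of p(red) = 0.2464

The posterior is Dirichlet(αᵢ + nᵢ) = Dirichlet(23, 18, 31).
For a Dirichlet(a₁,…,a_K) with all aᵢ > 1, the mode has j-th component (aⱼ − 1)/(Σaᵢ − K).
Here Σaᵢ = 72 and K = 3, so p(red) = (18 − 1)/(72 − 3) = 17/69 ≈ 0.2464.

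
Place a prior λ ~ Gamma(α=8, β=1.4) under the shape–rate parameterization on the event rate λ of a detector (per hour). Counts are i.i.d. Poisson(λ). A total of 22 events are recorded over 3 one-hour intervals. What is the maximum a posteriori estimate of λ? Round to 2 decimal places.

Σxᵢ = 22, n = 3.
Posterior ∝ λ^7e^(−1.4λ) · λ^22e^(−3λ) = λ^29e^(−4.4λ), i.e. Gamma(shape=30, rate=4.4).
The mode of a Gamma(a, b) with a ≥ 1 (shape–rate) is (a−1)/b = 29/4.4 ≈ 6.59.

λ̂_MAP = 6.59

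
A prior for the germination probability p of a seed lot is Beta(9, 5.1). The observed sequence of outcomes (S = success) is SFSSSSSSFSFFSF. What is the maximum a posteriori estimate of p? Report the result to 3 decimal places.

p̂_MAP = 0.651

Prior: Beta(9, 5.1).
Data: 9 successes in 14 trials (from the sequence). The binomial likelihood contributes p^9(1−p)^5, so the posterior is Beta(9+9, 5.1+5) = Beta(18, 10.1).
For Beta(a, b) with a, b > 1 the mode is (a−1)/(a+b−2) = 17/26.1 ≈ 0.651.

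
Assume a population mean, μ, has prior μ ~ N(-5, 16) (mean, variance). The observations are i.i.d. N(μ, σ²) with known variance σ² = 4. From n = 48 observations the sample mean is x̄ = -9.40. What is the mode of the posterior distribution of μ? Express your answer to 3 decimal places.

μ̂_MAP = -9.377

n = 48, x̄ = -9.40.
For a Normal prior and Normal likelihood with known variance, the posterior is Normal; its mode equals its mean, the precision-weighted average.
Prior precision 1/σ₀² = 1/16 = 0.0625; data precision n/σ² = 48/4 = 12.
μ̂ = (0.0625·(-5) + 12·(-9.4)) / (0.0625 + 12) = (-113.1125)/12.0625 = -9049/965 ≈ -9.377.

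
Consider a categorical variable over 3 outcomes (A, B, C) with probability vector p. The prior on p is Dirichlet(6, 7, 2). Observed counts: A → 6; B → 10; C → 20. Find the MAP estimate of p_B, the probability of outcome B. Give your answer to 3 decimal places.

MAP estimate of p_B = 0.333

The posterior is Dirichlet(αᵢ + nᵢ) = Dirichlet(12, 17, 22).
For a Dirichlet(a₁,…,a_K) with all aᵢ > 1, the mode has j-th component (aⱼ − 1)/(Σaᵢ − K).
Here Σaᵢ = 51 and K = 3, so p_B = (17 − 1)/(51 − 3) = 16/48 ≈ 0.333.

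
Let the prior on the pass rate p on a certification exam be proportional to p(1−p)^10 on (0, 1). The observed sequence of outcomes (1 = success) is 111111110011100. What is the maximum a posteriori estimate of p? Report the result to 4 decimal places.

p̂_MAP = 0.4615

The prior density ∝ p(1−p)^10 is the kernel of Beta(2, 11).
Data: 11 successes in 15 trials (from the sequence). The binomial likelihood contributes p^11(1−p)^4, so the posterior is Beta(2+11, 11+4) = Beta(13, 15).
For Beta(a, b) with a, b > 1 the mode is (a−1)/(a+b−2) = 12/26 ≈ 0.4615.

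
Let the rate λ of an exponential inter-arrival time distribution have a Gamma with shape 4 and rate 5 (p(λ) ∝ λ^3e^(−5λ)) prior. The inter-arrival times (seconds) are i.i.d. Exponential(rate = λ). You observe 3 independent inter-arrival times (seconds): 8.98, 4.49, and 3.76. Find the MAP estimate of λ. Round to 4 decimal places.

The Exponential(rate=λ) likelihood is ∝ λ^n e^(−λΣtᵢ). Here n = 3 and Σtᵢ = 8.98 + 4.49 + 3.76 = 17.23.
Posterior ∝ λ^3e^(−5λ) · λ^3e^(−17.23λ) = λ^6e^(−22.23λ), i.e. Gamma(7, 22.23).
Mode = (a−1)/b = 6/22.23 ≈ 0.2699.

λ̂_MAP = 0.2699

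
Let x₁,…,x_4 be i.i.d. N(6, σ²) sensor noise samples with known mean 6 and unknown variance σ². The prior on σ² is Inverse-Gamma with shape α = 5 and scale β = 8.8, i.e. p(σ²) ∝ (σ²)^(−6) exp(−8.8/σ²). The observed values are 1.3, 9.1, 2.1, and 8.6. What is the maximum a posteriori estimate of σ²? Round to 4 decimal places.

σ̂²_MAP = 4.4544

Sum of squared deviations about the known mean: SS = (1.3−6)² + (9.1−6)² + (2.1−6)² + (8.6−6)² = 53.67.
The Normal likelihood contributes (σ²)^(−n/2) exp(−SS/(2σ²)), so the posterior is Inverse-Gamma(α + n/2, β + SS/2) = Inverse-Gamma(7, 35.635).
The mode of Inverse-Gamma(a, b) is b/(a+1) = 35.635/8 ≈ 4.4544.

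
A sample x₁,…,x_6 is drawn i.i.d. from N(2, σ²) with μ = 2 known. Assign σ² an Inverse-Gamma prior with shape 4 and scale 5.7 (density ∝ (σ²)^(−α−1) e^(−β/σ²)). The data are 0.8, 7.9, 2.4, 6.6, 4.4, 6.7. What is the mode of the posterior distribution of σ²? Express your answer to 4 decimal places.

Sum of squared deviations about the known mean: SS = (0.8−2)² + (7.9−2)² + (2.4−2)² + (6.6−2)² + (4.4−2)² + (6.7−2)² = 85.42.
The Normal likelihood contributes (σ²)^(−n/2) exp(−SS/(2σ²)), so the posterior is Inverse-Gamma(α + n/2, β + SS/2) = Inverse-Gamma(7, 48.41).
The mode of Inverse-Gamma(a, b) is b/(a+1) = 48.41/8 ≈ 6.0513.

σ̂²_MAP = 6.0513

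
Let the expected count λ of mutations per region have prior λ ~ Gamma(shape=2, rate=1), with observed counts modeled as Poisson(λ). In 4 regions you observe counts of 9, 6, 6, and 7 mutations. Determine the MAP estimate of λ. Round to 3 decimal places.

λ̂_MAP = 5.800

Σxᵢ = 9+6+6+7 = 28, with n = 4.
Posterior ∝ λe^(−1λ) · λ^28e^(−4λ) = λ^29e^(−5λ), i.e. Gamma(shape=30, rate=5).
The mode of a Gamma(a, b) with a ≥ 1 (shape–rate) is (a−1)/b = 29/5 ≈ 5.800.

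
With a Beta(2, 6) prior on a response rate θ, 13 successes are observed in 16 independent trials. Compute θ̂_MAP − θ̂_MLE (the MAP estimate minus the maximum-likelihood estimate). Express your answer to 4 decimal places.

Posterior is Beta(15, 9); MAP = (15−1)/(24−2) = 14/22 ≈ 0.63636.
MLE ignores the prior: θ̂_MLE = k/n = 13/16 ≈ 0.81250.
Difference = 14/22 − 13/16 = -31/176 ≈ -0.1761.

MAP − MLE = -0.1761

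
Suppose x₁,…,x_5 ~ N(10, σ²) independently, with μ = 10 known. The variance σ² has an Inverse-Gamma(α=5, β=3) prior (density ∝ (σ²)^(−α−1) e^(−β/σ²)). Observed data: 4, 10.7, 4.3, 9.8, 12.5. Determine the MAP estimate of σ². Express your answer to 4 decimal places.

Sum of squared deviations about the known mean: SS = (4−10)² + (10.7−10)² + (4.3−10)² + (9.8−10)² + (12.5−10)² = 75.27.
The Normal likelihood contributes (σ²)^(−n/2) exp(−SS/(2σ²)), so the posterior is Inverse-Gamma(α + n/2, β + SS/2) = Inverse-Gamma(7.5, 40.635).
The mode of Inverse-Gamma(a, b) is b/(a+1) = 40.635/8.5 ≈ 4.7806.

σ̂²_MAP = 4.7806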